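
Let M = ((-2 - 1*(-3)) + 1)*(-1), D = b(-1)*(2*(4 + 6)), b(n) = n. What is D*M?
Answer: 40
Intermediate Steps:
D = -20 (D = -2*(4 + 6) = -2*10 = -1*20 = -20)
M = -2 (M = ((-2 + 3) + 1)*(-1) = (1 + 1)*(-1) = 2*(-1) = -2)
D*M = -20*(-2) = 40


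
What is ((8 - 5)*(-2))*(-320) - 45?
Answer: 1875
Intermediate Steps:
((8 - 5)*(-2))*(-320) - 45 = (3*(-2))*(-320) - 45 = -6*(-320) - 45 = 1920 - 45 = 1875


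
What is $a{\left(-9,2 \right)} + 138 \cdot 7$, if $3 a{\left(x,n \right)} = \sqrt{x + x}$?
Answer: $966 + i \sqrt{2} \approx 966.0 + 1.4142 i$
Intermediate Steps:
$a{\left(x,n \right)} = \frac{\sqrt{2} \sqrt{x}}{3}$ ($a{\left(x,n \right)} = \frac{\sqrt{x + x}}{3} = \frac{\sqrt{2 x}}{3} = \frac{\sqrt{2} \sqrt{x}}{3}$)
$a{\left(-9,2 \right)} + 138 \cdot 7 = \frac{\sqrt{2} \sqrt{-9}}{3} + 138 \cdot 7 = \frac{\sqrt{2} \cdot 3 i}{3} + 966 = i \sqrt{2} + 966 = 966 + i \sqrt{2}$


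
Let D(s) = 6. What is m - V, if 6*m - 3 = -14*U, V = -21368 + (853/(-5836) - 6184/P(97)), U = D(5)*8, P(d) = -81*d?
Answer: 974654514635/45853452 ≈ 21256.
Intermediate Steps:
U = 48 (U = 6*8 = 48)
V = -979767174533/45853452 (V = -21368 + (853/(-5836) - 6184/((-81*97))) = -21368 + (853*(-1/5836) - 6184/(-7857)) = -21368 + (-853/5836 - 6184*(-1/7857)) = -21368 + (-853/5836 + 6184/7857) = -21368 + 29387803/45853452 = -979767174533/45853452 ≈ -21367.)
m = -223/2 (m = 1/2 + (-14*48)/6 = 1/2 + (1/6)*(-672) = 1/2 - 112 = -223/2 ≈ -111.50)
m - V = -223/2 - 1*(-979767174533/45853452) = -223/2 + 979767174533/45853452 = 974654514635/45853452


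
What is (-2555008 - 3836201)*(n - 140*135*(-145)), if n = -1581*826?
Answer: -9168790084146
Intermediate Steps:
n = -1305906
(-2555008 - 3836201)*(n - 140*135*(-145)) = (-2555008 - 3836201)*(-1305906 - 140*135*(-145)) = -6391209*(-1305906 - 18900*(-145)) = -6391209*(-1305906 + 2740500) = -6391209*1434594 = -9168790084146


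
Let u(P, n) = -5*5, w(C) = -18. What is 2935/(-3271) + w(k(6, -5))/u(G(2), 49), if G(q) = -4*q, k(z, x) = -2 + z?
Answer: -14497/81775 ≈ -0.17728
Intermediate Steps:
u(P, n) = -25
2935/(-3271) + w(k(6, -5))/u(G(2), 49) = 2935/(-3271) - 18/(-25) = 2935*(-1/3271) - 18*(-1/25) = -2935/3271 + 18/25 = -14497/81775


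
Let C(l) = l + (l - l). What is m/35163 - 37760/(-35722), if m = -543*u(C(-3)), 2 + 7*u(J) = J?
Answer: 1565211565/1465441467 ≈ 1.0681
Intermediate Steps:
C(l) = l (C(l) = l + 0 = l)
u(J) = -2/7 + J/7
m = 2715/7 (m = -543*(-2/7 + (⅐)*(-3)) = -543*(-2/7 - 3/7) = -543*(-5/7) = 2715/7 ≈ 387.86)
m/35163 - 37760/(-35722) = (2715/7)/35163 - 37760/(-35722) = (2715/7)*(1/35163) - 37760*(-1/35722) = 905/82047 + 18880/17861 = 1565211565/1465441467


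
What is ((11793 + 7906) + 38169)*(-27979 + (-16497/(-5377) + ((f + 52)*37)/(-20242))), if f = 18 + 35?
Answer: -88102752374584838/54420617 ≈ -1.6189e+9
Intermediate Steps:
f = 53
((11793 + 7906) + 38169)*(-27979 + (-16497/(-5377) + ((f + 52)*37)/(-20242))) = ((11793 + 7906) + 38169)*(-27979 + (-16497/(-5377) + ((53 + 52)*37)/(-20242))) = (19699 + 38169)*(-27979 + (-16497*(-1/5377) + (105*37)*(-1/20242))) = 57868*(-27979 + (16497/5377 + 3885*(-1/20242))) = 57868*(-27979 + (16497/5377 - 3885/20242)) = 57868*(-27979 + 313042629/108841234) = 57868*(-3044955843457/108841234) = -88102752374584838/54420617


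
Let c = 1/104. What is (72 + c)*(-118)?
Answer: -441851/52 ≈ -8497.1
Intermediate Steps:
c = 1/104 ≈ 0.0096154
(72 + c)*(-118) = (72 + 1/104)*(-118) = (7489/104)*(-118) = -441851/52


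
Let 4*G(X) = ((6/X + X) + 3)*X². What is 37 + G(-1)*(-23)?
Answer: 60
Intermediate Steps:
G(X) = X²*(3 + X + 6/X)/4 (G(X) = (((6/X + X) + 3)*X²)/4 = (((X + 6/X) + 3)*X²)/4 = ((3 + X + 6/X)*X²)/4 = (X²*(3 + X + 6/X))/4 = X²*(3 + X + 6/X)/4)
37 + G(-1)*(-23) = 37 + ((¼)*(-1)*(6 + (-1)² + 3*(-1)))*(-23) = 37 + ((¼)*(-1)*(6 + 1 - 3))*(-23) = 37 + ((¼)*(-1)*4)*(-23) = 37 - 1*(-23) = 37 + 23 = 60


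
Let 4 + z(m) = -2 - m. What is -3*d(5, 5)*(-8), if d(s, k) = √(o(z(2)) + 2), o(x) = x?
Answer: 24*I*√6 ≈ 58.788*I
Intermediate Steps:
z(m) = -6 - m (z(m) = -4 + (-2 - m) = -6 - m)
d(s, k) = I*√6 (d(s, k) = √((-6 - 1*2) + 2) = √((-6 - 2) + 2) = √(-8 + 2) = √(-6) = I*√6)
-3*d(5, 5)*(-8) = -3*I*√6*(-8) = 24*I*√6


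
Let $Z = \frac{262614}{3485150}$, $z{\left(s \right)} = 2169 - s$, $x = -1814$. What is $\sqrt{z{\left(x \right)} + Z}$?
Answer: $\frac{2 \sqrt{120948776850749}}{348515} \approx 63.112$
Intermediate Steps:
$Z = \frac{131307}{1742575}$ ($Z = 262614 \cdot \frac{1}{3485150} = \frac{131307}{1742575} \approx 0.075352$)
$\sqrt{z{\left(x \right)} + Z} = \sqrt{\left(2169 - -1814\right) + \frac{131307}{1742575}} = \sqrt{\left(2169 + 1814\right) + \frac{131307}{1742575}} = \sqrt{3983 + \frac{131307}{1742575}} = \sqrt{\frac{6940807532}{1742575}} = \frac{2 \sqrt{120948776850749}}{348515}$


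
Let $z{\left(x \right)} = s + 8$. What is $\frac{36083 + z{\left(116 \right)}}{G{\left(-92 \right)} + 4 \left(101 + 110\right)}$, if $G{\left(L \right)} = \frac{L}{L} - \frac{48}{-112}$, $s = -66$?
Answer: $\frac{22925}{538} \approx 42.612$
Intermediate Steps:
$z{\left(x \right)} = -58$ ($z{\left(x \right)} = -66 + 8 = -58$)
$G{\left(L \right)} = \frac{10}{7}$ ($G{\left(L \right)} = 1 - - \frac{3}{7} = 1 + \frac{3}{7} = \frac{10}{7}$)
$\frac{36083 + z{\left(116 \right)}}{G{\left(-92 \right)} + 4 \left(101 + 110\right)} = \frac{36083 - 58}{\frac{10}{7} + 4 \left(101 + 110\right)} = \frac{36025}{\frac{10}{7} + 4 \cdot 211} = \frac{36025}{\frac{10}{7} + 844} = \frac{36025}{\frac{5918}{7}} = 36025 \cdot \frac{7}{5918} = \frac{22925}{538}$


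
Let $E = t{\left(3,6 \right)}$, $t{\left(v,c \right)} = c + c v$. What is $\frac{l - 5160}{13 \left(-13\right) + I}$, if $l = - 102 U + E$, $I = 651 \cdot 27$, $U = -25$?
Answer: $- \frac{1293}{8704} \approx -0.14855$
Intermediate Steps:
$E = 24$ ($E = 6 \left(1 + 3\right) = 6 \cdot 4 = 24$)
$I = 17577$
$l = 2574$ ($l = \left(-102\right) \left(-25\right) + 24 = 2550 + 24 = 2574$)
$\frac{l - 5160}{13 \left(-13\right) + I} = \frac{2574 - 5160}{13 \left(-13\right) + 17577} = - \frac{2586}{-169 + 17577} = - \frac{2586}{17408} = \left(-2586\right) \frac{1}{17408} = - \frac{1293}{8704}$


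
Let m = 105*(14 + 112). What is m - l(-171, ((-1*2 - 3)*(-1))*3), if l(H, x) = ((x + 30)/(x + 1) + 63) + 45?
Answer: 209907/16 ≈ 13119.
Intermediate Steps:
l(H, x) = 108 + (30 + x)/(1 + x) (l(H, x) = ((30 + x)/(1 + x) + 63) + 45 = (63 + (30 + x)/(1 + x)) + 45 = 108 + (30 + x)/(1 + x))
m = 13230 (m = 105*126 = 13230)
m - l(-171, ((-1*2 - 3)*(-1))*3) = 13230 - (138 + 109*(((-1*2 - 3)*(-1))*3))/(1 + ((-1*2 - 3)*(-1))*3) = 13230 - (138 + 109*(((-2 - 3)*(-1))*3))/(1 + ((-2 - 3)*(-1))*3) = 13230 - (138 + 109*(-5*(-1)*3))/(1 - 5*(-1)*3) = 13230 - (138 + 109*(5*3))/(1 + 5*3) = 13230 - (138 + 109*15)/(1 + 15) = 13230 - (138 + 1635)/16 = 13230 - 1773/16 = 209907/16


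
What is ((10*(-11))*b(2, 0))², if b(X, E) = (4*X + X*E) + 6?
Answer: 2371600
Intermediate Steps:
b(X, E) = 6 + 4*X + E*X (b(X, E) = (4*X + E*X) + 6 = 6 + 4*X + E*X)
((10*(-11))*b(2, 0))² = ((10*(-11))*(6 + 4*2 + 0*2))² = (-110*(6 + 8 + 0))² = (-110*14)² = (-1540)² = 2371600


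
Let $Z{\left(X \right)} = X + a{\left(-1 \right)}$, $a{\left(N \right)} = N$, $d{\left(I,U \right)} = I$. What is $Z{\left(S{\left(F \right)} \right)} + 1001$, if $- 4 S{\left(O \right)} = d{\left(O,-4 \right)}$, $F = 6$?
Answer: $\frac{1997}{2} \approx 998.5$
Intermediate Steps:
$S{\left(O \right)} = - \frac{O}{4}$
$Z{\left(X \right)} = -1 + X$ ($Z{\left(X \right)} = X - 1 = -1 + X$)
$Z{\left(S{\left(F \right)} \right)} + 1001 = \left(-1 - \frac{3}{2}\right) + 1001 = - \frac{5}{2} + 1001 = \frac{1997}{2}$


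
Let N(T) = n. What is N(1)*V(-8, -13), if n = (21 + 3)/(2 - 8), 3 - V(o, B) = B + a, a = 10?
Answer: -24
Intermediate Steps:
V(o, B) = -7 - B (V(o, B) = 3 - (B + 10) = 3 - (10 + B) = 3 + (-10 - B) = -7 - B)
n = -4 (n = 24/(-6) = 24*(-⅙) = -4)
N(T) = -4
N(1)*V(-8, -13) = -4*(-7 - 1*(-13)) = -4*(-7 + 13) = -4*6 = -24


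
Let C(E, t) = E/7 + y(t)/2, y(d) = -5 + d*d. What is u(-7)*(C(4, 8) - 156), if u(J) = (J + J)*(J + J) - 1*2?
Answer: -171011/7 ≈ -24430.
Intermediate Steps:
y(d) = -5 + d**2
C(E, t) = -5/2 + t**2/2 + E/7 (C(E, t) = E/7 + (-5 + t**2)/2 = E*(1/7) + (-5 + t**2)*(1/2) = E/7 + (-5/2 + t**2/2) = -5/2 + t**2/2 + E/7)
u(J) = -2 + 4*J**2 (u(J) = (2*J)*(2*J) - 2 = 4*J**2 - 2 = -2 + 4*J**2)
u(-7)*(C(4, 8) - 156) = (-2 + 4*(-7)**2)*((-5/2 + (1/2)*8**2 + (1/7)*4) - 156) = (-2 + 4*49)*((-5/2 + (1/2)*64 + 4/7) - 156) = (-2 + 196)*((-5/2 + 32 + 4/7) - 156) = 194*(421/14 - 156) = 194*(-1763/14) = -171011/7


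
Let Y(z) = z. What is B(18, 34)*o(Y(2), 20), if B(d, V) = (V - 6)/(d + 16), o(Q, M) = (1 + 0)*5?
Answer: 70/17 ≈ 4.1176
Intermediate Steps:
o(Q, M) = 5 (o(Q, M) = 1*5 = 5)
B(d, V) = (-6 + V)/(16 + d)
B(18, 34)*o(Y(2), 20) = ((-6 + 34)/(16 + 18))*5 = (28/34)*5 = ((1/34)*28)*5 = (14/17)*5 = 70/17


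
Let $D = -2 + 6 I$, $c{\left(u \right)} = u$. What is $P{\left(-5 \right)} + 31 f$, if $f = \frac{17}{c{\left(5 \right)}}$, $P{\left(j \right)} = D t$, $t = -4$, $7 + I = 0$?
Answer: $\frac{1407}{5} \approx 281.4$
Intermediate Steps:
$I = -7$ ($I = -7 + 0 = -7$)
$D = -44$ ($D = -2 + 6 \left(-7\right) = -2 - 42 = -44$)
$P{\left(j \right)} = 176$ ($P{\left(j \right)} = \left(-44\right) \left(-4\right) = 176$)
$f = \frac{17}{5} \approx 3.4$
$P{\left(-5 \right)} + 31 f = 176 + 31 \cdot \frac{17}{5} = 176 + \frac{527}{5} = \frac{1407}{5}$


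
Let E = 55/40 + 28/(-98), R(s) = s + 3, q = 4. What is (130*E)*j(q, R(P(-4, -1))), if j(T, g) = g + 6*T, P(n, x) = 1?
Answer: 3965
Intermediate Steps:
R(s) = 3 + s
E = 61/56 (E = 55*(1/40) + 28*(-1/98) = 11/8 - 2/7 = 61/56 ≈ 1.0893)
(130*E)*j(q, R(P(-4, -1))) = (130*(61/56))*((3 + 1) + 6*4) = 3965*(4 + 24)/28 = (3965/28)*28 = 3965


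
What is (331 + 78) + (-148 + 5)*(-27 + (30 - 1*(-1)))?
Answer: -163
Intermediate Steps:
(331 + 78) + (-148 + 5)*(-27 + (30 - 1*(-1))) = 409 - 143*(-27 + (30 + 1)) = 409 - 143*(-27 + 31) = 409 - 143*4 = 409 - 572 = -163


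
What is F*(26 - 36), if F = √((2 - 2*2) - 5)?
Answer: -10*I*√7 ≈ -26.458*I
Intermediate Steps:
F = I*√7 (F = √((2 - 4) - 5) = √(-2 - 5) = √(-7) = I*√7 ≈ 2.6458*I)
F*(26 - 36) = (I*√7)*(26 - 36) = (I*√7)*(-10) = -10*I*√7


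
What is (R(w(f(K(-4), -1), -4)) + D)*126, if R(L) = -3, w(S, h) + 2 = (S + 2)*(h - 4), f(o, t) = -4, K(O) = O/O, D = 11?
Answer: 1008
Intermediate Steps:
K(O) = 1
w(S, h) = -2 + (-4 + h)*(2 + S) (w(S, h) = -2 + (S + 2)*(h - 4) = -2 + (2 + S)*(-4 + h) = -2 + (-4 + h)*(2 + S))
(R(w(f(K(-4), -1), -4)) + D)*126 = (-3 + 11)*126 = 8*126 = 1008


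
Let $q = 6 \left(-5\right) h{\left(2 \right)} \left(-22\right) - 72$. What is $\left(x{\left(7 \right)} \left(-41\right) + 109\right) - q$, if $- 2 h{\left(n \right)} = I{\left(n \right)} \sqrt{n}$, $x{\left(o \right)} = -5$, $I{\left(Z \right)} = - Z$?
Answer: $386 - 660 \sqrt{2} \approx -547.38$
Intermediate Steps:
$h{\left(n \right)} = \frac{n^{\frac{3}{2}}}{2}$ ($h{\left(n \right)} = - \frac{- n \sqrt{n}}{2} = - \frac{\left(-1\right) n^{\frac{3}{2}}}{2} = \frac{n^{\frac{3}{2}}}{2}$)
$q = -72 + 660 \sqrt{2}$ ($q = 6 \left(-5\right) \frac{2^{\frac{3}{2}}}{2} \left(-22\right) - 72 = - 30 \frac{2 \sqrt{2}}{2} \left(-22\right) - 72 = - 30 \sqrt{2} \left(-22\right) - 72 = 660 \sqrt{2} - 72 = -72 + 660 \sqrt{2} \approx 861.38$)
$\left(x{\left(7 \right)} \left(-41\right) + 109\right) - q = \left(\left(-5\right) \left(-41\right) + 109\right) - \left(-72 + 660 \sqrt{2}\right) = \left(205 + 109\right) + \left(72 - 660 \sqrt{2}\right) = 314 + \left(72 - 660 \sqrt{2}\right) = 386 - 660 \sqrt{2}$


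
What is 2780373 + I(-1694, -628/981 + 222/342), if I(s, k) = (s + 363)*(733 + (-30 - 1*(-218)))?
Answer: 1554522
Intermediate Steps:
I(s, k) = 334323 + 921*s (I(s, k) = (363 + s)*(733 + (-30 + 218)) = (363 + s)*(733 + 188) = (363 + s)*921 = 334323 + 921*s)
2780373 + I(-1694, -628/981 + 222/342) = 2780373 + (334323 + 921*(-1694)) = 2780373 + (334323 - 1560174) = 2780373 - 1225851 = 1554522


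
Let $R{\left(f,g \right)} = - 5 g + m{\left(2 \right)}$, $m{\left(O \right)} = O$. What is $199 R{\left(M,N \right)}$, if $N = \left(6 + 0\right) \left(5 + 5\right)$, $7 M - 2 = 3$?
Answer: $-59302$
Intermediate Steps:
$M = \frac{5}{7}$ ($M = \frac{2}{7} + \frac{1}{7} \cdot 3 = \frac{2}{7} + \frac{3}{7} = \frac{5}{7} \approx 0.71429$)
$N = 60$ ($N = 6 \cdot 10 = 60$)
$R{\left(f,g \right)} = 2 - 5 g$ ($R{\left(f,g \right)} = - 5 g + 2 = 2 - 5 g$)
$199 R{\left(M,N \right)} = 199 \left(2 - 300\right) = 199 \left(-298\right) = -59302$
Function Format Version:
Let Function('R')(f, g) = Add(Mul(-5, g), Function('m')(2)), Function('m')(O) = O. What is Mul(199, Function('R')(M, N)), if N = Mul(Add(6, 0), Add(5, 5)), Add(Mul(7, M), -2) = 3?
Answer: -59302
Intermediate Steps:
M = Rational(5, 7) (M = Add(Rational(2, 7), Mul(Rational(1, 7), 3)) = Add(Rational(2, 7), Rational(3, 7)) = Rational(5, 7) ≈ 0.71429)
N = 60 (N = Mul(6, 10) = 60)
Function('R')(f, g) = Add(2, Mul(-5, g)) (Function('R')(f, g) = Add(Mul(-5, g), 2) = Add(2, Mul(-5, g)))
Mul(199, Function('R')(M, N)) = Mul(199, Add(2, Mul(-5, 60))) = Mul(199, Add(2, -300)) = Mul(199, -298) = -59302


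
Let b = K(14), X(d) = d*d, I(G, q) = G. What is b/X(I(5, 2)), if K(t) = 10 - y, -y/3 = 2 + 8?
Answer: 8/5 ≈ 1.6000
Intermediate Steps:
y = -30 (y = -3*(2 + 8) = -3*10 = -30)
K(t) = 40 (K(t) = 10 - 1*(-30) = 10 + 30 = 40)
X(d) = d**2
b = 40
b/X(I(5, 2)) = 40/(5**2) = 40/25 = 40*(1/25) = 8/5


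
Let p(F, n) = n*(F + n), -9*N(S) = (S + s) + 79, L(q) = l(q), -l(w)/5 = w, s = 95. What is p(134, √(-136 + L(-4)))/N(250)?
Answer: 261/106 - 603*I*√29/106 ≈ 2.4623 - 30.634*I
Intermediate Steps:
l(w) = -5*w
L(q) = -5*q
N(S) = -58/3 - S/9 (N(S) = -((S + 95) + 79)/9 = -((95 + S) + 79)/9 = -(174 + S)/9 = -58/3 - S/9)
p(134, √(-136 + L(-4)))/N(250) = (√(-136 - 5*(-4))*(134 + √(-136 - 5*(-4))))/(-58/3 - ⅑*250) = (√(-136 + 20)*(134 + √(-136 + 20)))/(-58/3 - 250/9) = (√(-116)*(134 + √(-116)))/(-424/9) = ((2*I*√29)*(134 + 2*I*√29))*(-9/424) = (2*I*√29*(134 + 2*I*√29))*(-9/424) = -9*I*√29*(134 + 2*I*√29)/212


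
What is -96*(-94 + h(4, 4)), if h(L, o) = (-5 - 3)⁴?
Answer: -384192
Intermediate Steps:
h(L, o) = 4096 (h(L, o) = (-8)⁴ = 4096)
-96*(-94 + h(4, 4)) = -96*(-94 + 4096) = -96*4002 = -384192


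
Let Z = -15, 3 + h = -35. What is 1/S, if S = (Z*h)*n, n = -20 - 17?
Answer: -1/21090 ≈ -4.7416e-5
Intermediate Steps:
h = -38 (h = -3 - 35 = -38)
n = -37
S = -21090 (S = -15*(-38)*(-37) = 570*(-37) = -21090)
1/S = 1/(-21090) = -1/21090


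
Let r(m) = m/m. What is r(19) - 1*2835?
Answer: -2834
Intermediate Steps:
r(m) = 1
r(19) - 1*2835 = 1 - 1*2835 = 1 - 2835 = -2834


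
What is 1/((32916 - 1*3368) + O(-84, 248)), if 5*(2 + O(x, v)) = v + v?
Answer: 5/148226 ≈ 3.3732e-5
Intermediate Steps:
O(x, v) = -2 + 2*v/5 (O(x, v) = -2 + (v + v)/5 = -2 + (2*v)/5 = -2 + 2*v/5)
1/((32916 - 1*3368) + O(-84, 248)) = 1/((32916 - 1*3368) + (-2 + (⅖)*248)) = 1/((32916 - 3368) + (-2 + 496/5)) = 1/(29548 + 486/5) = 1/(148226/5) = 5/148226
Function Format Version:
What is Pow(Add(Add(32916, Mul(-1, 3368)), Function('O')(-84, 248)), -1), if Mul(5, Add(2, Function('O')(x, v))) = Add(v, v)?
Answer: Rational(5, 148226) ≈ 3.3732e-5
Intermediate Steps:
Function('O')(x, v) = Add(-2, Mul(Rational(2, 5), v)) (Function('O')(x, v) = Add(-2, Mul(Rational(1, 5), Add(v, v))) = Add(-2, Mul(Rational(1, 5), Mul(2, v))) = Add(-2, Mul(Rational(2, 5), v)))
Pow(Add(Add(32916, Mul(-1, 3368)), Function('O')(-84, 248)), -1) = Pow(Add(Add(32916, Mul(-1, 3368)), Add(-2, Mul(Rational(2, 5), 248))), -1) = Pow(Add(Add(32916, -3368), Add(-2, Rational(496, 5))), -1) = Pow(Add(29548, Rational(486, 5)), -1) = Pow(Rational(148226, 5), -1) = Rational(5, 148226)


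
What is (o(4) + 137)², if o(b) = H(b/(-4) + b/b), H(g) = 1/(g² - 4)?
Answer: 299209/16 ≈ 18701.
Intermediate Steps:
H(g) = 1/(-4 + g²)
o(b) = 1/(-4 + (1 - b/4)²) (o(b) = 1/(-4 + (b/(-4) + b/b)²) = 1/(-4 + (b*(-¼) + 1)²) = 1/(-4 + (-b/4 + 1)²) = 1/(-4 + (1 - b/4)²))
(o(4) + 137)² = (16/(-64 + (-4 + 4)²) + 137)² = (16/(-64 + 0²) + 137)² = (16/(-64 + 0) + 137)² = (16/(-64) + 137)² = (16*(-1/64) + 137)² = (-¼ + 137)² = (547/4)² = 299209/16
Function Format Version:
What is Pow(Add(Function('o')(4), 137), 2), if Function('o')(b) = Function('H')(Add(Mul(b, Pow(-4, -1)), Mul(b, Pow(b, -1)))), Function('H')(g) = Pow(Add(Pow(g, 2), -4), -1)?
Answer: Rational(299209, 16) ≈ 18701.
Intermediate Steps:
Function('H')(g) = Pow(Add(-4, Pow(g, 2)), -1)
Function('o')(b) = Pow(Add(-4, Pow(Add(1, Mul(Rational(-1, 4), b)), 2)), -1) (Function('o')(b) = Pow(Add(-4, Pow(Add(Mul(b, Pow(-4, -1)), Mul(b, Pow(b, -1))), 2)), -1) = Pow(Add(-4, Pow(Add(Mul(b, Rational(-1, 4)), 1), 2)), -1) = Pow(Add(-4, Pow(Add(Mul(Rational(-1, 4), b), 1), 2)), -1) = Pow(Add(-4, Pow(Add(1, Mul(Rational(-1, 4), b)), 2)), -1))
Pow(Add(Function('o')(4), 137), 2) = Pow(Add(Mul(16, Pow(Add(-64, Pow(Add(-4, 4), 2)), -1)), 137), 2) = Pow(Add(Mul(16, Pow(Add(-64, Pow(0, 2)), -1)), 137), 2) = Pow(Add(Mul(16, Pow(Add(-64, 0), -1)), 137), 2) = Pow(Add(Mul(16, Pow(-64, -1)), 137), 2) = Pow(Add(Mul(16, Rational(-1, 64)), 137), 2) = Pow(Add(Rational(-1, 4), 137), 2) = Pow(Rational(547, 4), 2) = Rational(299209, 16)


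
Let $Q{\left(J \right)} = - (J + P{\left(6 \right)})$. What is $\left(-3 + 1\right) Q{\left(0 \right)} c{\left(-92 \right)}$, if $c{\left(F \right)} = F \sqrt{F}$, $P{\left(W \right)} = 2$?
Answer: $- 736 i \sqrt{23} \approx - 3529.7 i$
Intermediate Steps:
$c{\left(F \right)} = F^{\frac{3}{2}}$
$Q{\left(J \right)} = -2 - J$ ($Q{\left(J \right)} = - (J + 2) = - (2 + J) = -2 - J$)
$\left(-3 + 1\right) Q{\left(0 \right)} c{\left(-92 \right)} = \left(-3 + 1\right) \left(-2 - 0\right) \left(-92\right)^{\frac{3}{2}} = - 2 \left(-2 + 0\right) \left(- 184 i \sqrt{23}\right) = \left(-2\right) \left(-2\right) \left(- 184 i \sqrt{23}\right) = 4 \left(- 184 i \sqrt{23}\right) = - 736 i \sqrt{23}$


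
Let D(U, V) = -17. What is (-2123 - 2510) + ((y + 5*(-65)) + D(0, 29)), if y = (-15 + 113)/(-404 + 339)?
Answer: -323473/65 ≈ -4976.5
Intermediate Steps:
y = -98/65 (y = 98/(-65) = 98*(-1/65) = -98/65 ≈ -1.5077)
(-2123 - 2510) + ((y + 5*(-65)) + D(0, 29)) = (-2123 - 2510) + ((-98/65 + 5*(-65)) - 17) = -4633 + ((-98/65 - 325) - 17) = -4633 + (-21223/65 - 17) = -4633 - 22328/65 = -323473/65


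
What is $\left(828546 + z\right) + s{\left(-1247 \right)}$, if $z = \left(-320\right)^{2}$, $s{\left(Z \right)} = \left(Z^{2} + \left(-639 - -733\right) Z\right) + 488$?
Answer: $2369225$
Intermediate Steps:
$s{\left(Z \right)} = 488 + Z^{2} + 94 Z$ ($s{\left(Z \right)} = \left(Z^{2} + \left(-639 + 733\right) Z\right) + 488 = \left(Z^{2} + 94 Z\right) + 488 = 488 + Z^{2} + 94 Z$)
$z = 102400$
$\left(828546 + z\right) + s{\left(-1247 \right)} = \left(828546 + 102400\right) + \left(488 + \left(-1247\right)^{2} + 94 \left(-1247\right)\right) = 930946 + \left(488 + 1555009 - 117218\right) = 930946 + 1438279 = 2369225$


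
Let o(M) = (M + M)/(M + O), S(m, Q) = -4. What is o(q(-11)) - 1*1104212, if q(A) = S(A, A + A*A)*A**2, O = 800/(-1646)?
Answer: -110070965630/99683 ≈ -1.1042e+6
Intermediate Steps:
O = -400/823 (O = 800*(-1/1646) = -400/823 ≈ -0.48603)
q(A) = -4*A**2
o(M) = 2*M/(-400/823 + M) (o(M) = (M + M)/(M - 400/823) = (2*M)/(-400/823 + M) = 2*M/(-400/823 + M))
o(q(-11)) - 1*1104212 = 1646*(-4*(-11)**2)/(-400 + 823*(-4*(-11)**2)) - 1*1104212 = 1646*(-4*121)/(-400 + 823*(-4*121)) - 1104212 = 1646*(-484)/(-400 + 823*(-484)) - 1104212 = 1646*(-484)/(-400 - 398332) - 1104212 = 1646*(-484)/(-398732) - 1104212 = 1646*(-484)*(-1/398732) - 1104212 = 199166/99683 - 1104212 = -110070965630/99683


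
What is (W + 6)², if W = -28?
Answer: 484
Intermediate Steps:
(W + 6)² = (-28 + 6)² = (-22)² = 484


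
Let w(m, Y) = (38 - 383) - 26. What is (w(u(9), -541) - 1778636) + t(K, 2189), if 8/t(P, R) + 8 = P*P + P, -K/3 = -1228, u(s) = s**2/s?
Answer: -6037741614179/3393883 ≈ -1.7790e+6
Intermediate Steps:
u(s) = s
K = 3684 (K = -3*(-1228) = 3684)
w(m, Y) = -371 (w(m, Y) = -345 - 26 = -371)
t(P, R) = 8/(-8 + P + P**2) (t(P, R) = 8/(-8 + (P*P + P)) = 8/(-8 + (P**2 + P)) = 8/(-8 + (P + P**2)) = 8/(-8 + P + P**2))
(w(u(9), -541) - 1778636) + t(K, 2189) = (-371 - 1778636) + 8/(-8 + 3684 + 3684**2) = -1779007 + 8/(-8 + 3684 + 13571856) = -1779007 + 8/13575532 = -1779007 + 8*(1/13575532) = -1779007 + 2/3393883 = -6037741614179/3393883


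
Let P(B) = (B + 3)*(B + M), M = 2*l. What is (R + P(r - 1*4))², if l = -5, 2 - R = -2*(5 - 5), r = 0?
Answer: 256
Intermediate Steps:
R = 2 (R = 2 - (-2)*(5 - 5) = 2 - (-2)*0 = 2 - 1*0 = 2 + 0 = 2)
M = -10 (M = 2*(-5) = -10)
P(B) = (-10 + B)*(3 + B) (P(B) = (B + 3)*(B - 10) = (3 + B)*(-10 + B) = (-10 + B)*(3 + B))
(R + P(r - 1*4))² = (2 + (-30 + (0 - 1*4)² - 7*(0 - 1*4)))² = (2 + (-30 + (0 - 4)² - 7*(0 - 4)))² = (2 + (-30 + (-4)² - 7*(-4)))² = (2 + (-30 + 16 + 28))² = (2 + 14)² = 16² = 256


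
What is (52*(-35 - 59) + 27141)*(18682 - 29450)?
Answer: -239620304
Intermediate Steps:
(52*(-35 - 59) + 27141)*(18682 - 29450) = (52*(-94) + 27141)*(-10768) = (-4888 + 27141)*(-10768) = 22253*(-10768) = -239620304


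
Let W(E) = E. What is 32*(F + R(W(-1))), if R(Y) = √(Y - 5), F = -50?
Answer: -1600 + 32*I*√6 ≈ -1600.0 + 78.384*I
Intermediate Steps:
R(Y) = √(-5 + Y)
32*(F + R(W(-1))) = 32*(-50 + √(-5 - 1)) = 32*(-50 + √(-6)) = 32*(-50 + I*√6) = -1600 + 32*I*√6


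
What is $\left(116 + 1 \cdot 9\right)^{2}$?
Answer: $15625$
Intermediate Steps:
$\left(116 + 1 \cdot 9\right)^{2} = \left(116 + 9\right)^{2} = 125^{2} = 15625$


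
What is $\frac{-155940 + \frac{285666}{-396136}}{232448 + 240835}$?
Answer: $- \frac{10295622251}{31247405748} \approx -0.32949$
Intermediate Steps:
$\frac{-155940 + \frac{285666}{-396136}}{232448 + 240835} = \frac{-155940 + 285666 \left(- \frac{1}{396136}\right)}{473283} = \left(-155940 - \frac{142833}{198068}\right) \frac{1}{473283} = \left(- \frac{30886866753}{198068}\right) \frac{1}{473283} = - \frac{10295622251}{31247405748}$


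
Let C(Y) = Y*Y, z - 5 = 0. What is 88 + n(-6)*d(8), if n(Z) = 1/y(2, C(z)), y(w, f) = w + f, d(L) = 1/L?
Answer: 19009/216 ≈ 88.005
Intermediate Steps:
z = 5 (z = 5 + 0 = 5)
C(Y) = Y**2
y(w, f) = f + w
n(Z) = 1/27 (n(Z) = 1/(5**2 + 2) = 1/(25 + 2) = 1/27)
88 + n(-6)*d(8) = 88 + (1/27)/8 = 88 + (1/27)*(1/8) = 88 + 1/216 = 19009/216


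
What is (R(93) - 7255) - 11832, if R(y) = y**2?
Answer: -10438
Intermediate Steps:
(R(93) - 7255) - 11832 = (93**2 - 7255) - 11832 = (8649 - 7255) - 11832 = 1394 - 11832 = -10438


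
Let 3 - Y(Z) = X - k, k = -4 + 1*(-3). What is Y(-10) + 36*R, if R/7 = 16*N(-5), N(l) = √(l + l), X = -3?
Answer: -1 + 4032*I*√10 ≈ -1.0 + 12750.0*I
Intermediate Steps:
k = -7 (k = -4 - 3 = -7)
N(l) = √2*√l (N(l) = √(2*l) = √2*√l)
Y(Z) = -1 (Y(Z) = 3 - (-3 - 1*(-7)) = 3 - (-3 + 7) = 3 - 1*4 = 3 - 4 = -1)
R = 112*I*√10 (R = 7*(16*(√2*√(-5))) = 7*(16*(√2*(I*√5))) = 7*(16*(I*√10)) = 7*(16*I*√10) = 112*I*√10 ≈ 354.18*I)
Y(-10) + 36*R = -1 + 36*(112*I*√10) = -1 + 4032*I*√10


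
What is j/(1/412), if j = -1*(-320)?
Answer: 131840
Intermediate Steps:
j = 320
j/(1/412) = 320/(1/412) = 320*412 = 131840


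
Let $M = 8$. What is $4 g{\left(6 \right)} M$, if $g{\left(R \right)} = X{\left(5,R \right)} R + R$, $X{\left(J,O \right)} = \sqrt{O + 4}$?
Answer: $192 + 192 \sqrt{10} \approx 799.16$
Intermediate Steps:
$X{\left(J,O \right)} = \sqrt{4 + O}$
$g{\left(R \right)} = R + R \sqrt{4 + R}$ ($g{\left(R \right)} = \sqrt{4 + R} R + R = R \sqrt{4 + R} + R = R + R \sqrt{4 + R}$)
$4 g{\left(6 \right)} M = 4 \cdot 6 \left(1 + \sqrt{4 + 6}\right) 8 = 4 \cdot 6 \left(1 + \sqrt{10}\right) 8 = 4 \left(6 + 6 \sqrt{10}\right) 8 = \left(24 + 24 \sqrt{10}\right) 8 = 192 + 192 \sqrt{10}$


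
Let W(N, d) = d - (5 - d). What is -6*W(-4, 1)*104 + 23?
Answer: 1895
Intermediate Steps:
W(N, d) = -5 + 2*d (W(N, d) = d + (-5 + d) = -5 + 2*d)
-6*W(-4, 1)*104 + 23 = -6*(-5 + 2*1)*104 + 23 = -6*(-5 + 2)*104 + 23 = -6*(-3)*104 + 23 = 18*104 + 23 = 1872 + 23 = 1895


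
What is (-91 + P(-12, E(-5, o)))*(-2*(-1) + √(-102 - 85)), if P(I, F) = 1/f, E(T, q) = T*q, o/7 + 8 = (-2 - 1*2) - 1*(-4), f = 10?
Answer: -909/5 - 909*I*√187/10 ≈ -181.8 - 1243.0*I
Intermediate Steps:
o = -56 (o = -56 + 7*((-2 - 1*2) - 1*(-4)) = -56 + 7*((-2 - 2) + 4) = -56 + 7*(-4 + 4) = -56 + 7*0 = -56 + 0 = -56)
P(I, F) = ⅒ (P(I, F) = 1/10 = ⅒)
(-91 + P(-12, E(-5, o)))*(-2*(-1) + √(-102 - 85)) = (-91 + ⅒)*(-2*(-1) + √(-102 - 85)) = -909*(2 + √(-187))/10 = -909*(2 + I*√187)/10 = -909/5 - 909*I*√187/10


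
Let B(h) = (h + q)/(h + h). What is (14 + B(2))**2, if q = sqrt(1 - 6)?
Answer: (58 + I*sqrt(5))**2/16 ≈ 209.94 + 16.211*I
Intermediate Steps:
q = I*sqrt(5) (q = sqrt(-5) = I*sqrt(5) ≈ 2.2361*I)
B(h) = (h + I*sqrt(5))/(2*h) (B(h) = (h + I*sqrt(5))/(h + h) = (h + I*sqrt(5))/((2*h)) = (h + I*sqrt(5))*(1/(2*h)) = (h + I*sqrt(5))/(2*h))
(14 + B(2))**2 = (14 + (1/2)*(2 + I*sqrt(5))/2)**2 = (14 + (1/2)*(1/2)*(2 + I*sqrt(5)))**2 = (14 + (1/2 + I*sqrt(5)/4))**2 = (29/2 + I*sqrt(5)/4)**2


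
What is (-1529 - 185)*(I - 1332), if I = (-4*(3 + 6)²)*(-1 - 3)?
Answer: 61704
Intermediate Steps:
I = 1296 (I = -4*9²*(-4) = -4*81*(-4) = -324*(-4) = 1296)
(-1529 - 185)*(I - 1332) = (-1529 - 185)*(1296 - 1332) = -1714*(-36) = 61704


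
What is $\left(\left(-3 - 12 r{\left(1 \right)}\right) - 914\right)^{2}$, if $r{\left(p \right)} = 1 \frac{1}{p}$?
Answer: $863041$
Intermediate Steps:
$r{\left(p \right)} = \frac{1}{p}$
$\left(\left(-3 - 12 r{\left(1 \right)}\right) - 914\right)^{2} = \left(\left(-3 - \frac{12}{1}\right) - 914\right)^{2} = \left(\left(-3 - 12\right) - 914\right)^{2} = \left(-15 - 914\right)^{2} = \left(-929\right)^{2} = 863041$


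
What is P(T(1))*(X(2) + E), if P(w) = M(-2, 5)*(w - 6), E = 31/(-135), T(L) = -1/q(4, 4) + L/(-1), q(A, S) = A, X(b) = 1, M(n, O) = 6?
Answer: -1508/45 ≈ -33.511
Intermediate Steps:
T(L) = -1/4 - L (T(L) = -1/4 + L/(-1) = -1*1/4 + L*(-1) = -1/4 - L)
E = -31/135 (E = 31*(-1/135) = -31/135 ≈ -0.22963)
P(w) = -36 + 6*w (P(w) = 6*(w - 6) = 6*(-6 + w) = -36 + 6*w)
P(T(1))*(X(2) + E) = (-36 + 6*(-1/4 - 1*1))*(1 - 31/135) = (-36 + 6*(-1/4 - 1))*(104/135) = (-36 + 6*(-5/4))*(104/135) = (-36 - 15/2)*(104/135) = -87/2*104/135 = -1508/45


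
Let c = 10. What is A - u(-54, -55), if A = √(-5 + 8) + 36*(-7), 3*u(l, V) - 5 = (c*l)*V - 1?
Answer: -30460/3 + √3 ≈ -10152.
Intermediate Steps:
u(l, V) = 4/3 + 10*V*l/3 (u(l, V) = 5/3 + ((10*l)*V - 1)/3 = 5/3 + (10*V*l - 1)/3 = 5/3 + (-1 + 10*V*l)/3 = 5/3 + (-⅓ + 10*V*l/3) = 4/3 + 10*V*l/3)
A = -252 + √3 (A = √3 - 252 = -252 + √3 ≈ -250.27)
A - u(-54, -55) = (-252 + √3) - (4/3 + (10/3)*(-55)*(-54)) = (-252 + √3) - (4/3 + 9900) = (-252 + √3) - 1*29704/3 = (-252 + √3) - 29704/3 = -30460/3 + √3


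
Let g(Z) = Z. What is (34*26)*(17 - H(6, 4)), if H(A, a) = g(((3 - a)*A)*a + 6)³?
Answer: 5170516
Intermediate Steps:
H(A, a) = (6 + A*a*(3 - a))³ (H(A, a) = (((3 - a)*A)*a + 6)³ = ((A*(3 - a))*a + 6)³ = (A*a*(3 - a) + 6)³ = (6 + A*a*(3 - a))³)
(34*26)*(17 - H(6, 4)) = (34*26)*(17 - (6 - 1*6*4² + 3*6*4)³) = 884*(17 - (6 - 1*6*16 + 72)³) = 884*(17 - (6 - 96 + 72)³) = 884*(17 - 1*(-18)³) = 884*(17 - 1*(-5832)) = 884*(17 + 5832) = 884*5849 = 5170516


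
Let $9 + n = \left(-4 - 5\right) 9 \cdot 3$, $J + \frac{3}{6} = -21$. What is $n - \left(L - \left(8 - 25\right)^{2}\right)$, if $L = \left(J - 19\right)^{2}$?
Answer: $- \frac{6413}{4} \approx -1603.3$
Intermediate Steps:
$J = - \frac{43}{2}$ ($J = - \frac{1}{2} - 21 = - \frac{43}{2} \approx -21.5$)
$L = \frac{6561}{4}$ ($L = \left(- \frac{43}{2} - 19\right)^{2} = \left(- \frac{81}{2}\right)^{2} = \frac{6561}{4} \approx 1640.3$)
$n = -252$ ($n = -9 + \left(-4 - 5\right) 9 \cdot 3 = -9 + \left(-9\right) 9 \cdot 3 = -9 - 243 = -252$)
$n - \left(L - \left(8 - 25\right)^{2}\right) = -252 + \left(\left(8 - 25\right)^{2} - \frac{6561}{4}\right) = -252 - \left(\frac{6561}{4} - \left(-17\right)^{2}\right) = -252 + \left(289 - \frac{6561}{4}\right) = -252 - \frac{5405}{4} = - \frac{6413}{4}$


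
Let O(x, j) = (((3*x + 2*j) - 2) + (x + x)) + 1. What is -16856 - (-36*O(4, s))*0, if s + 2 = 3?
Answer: -16856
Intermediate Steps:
s = 1 (s = -2 + 3 = 1)
O(x, j) = -1 + 2*j + 5*x (O(x, j) = (((2*j + 3*x) - 2) + 2*x) + 1 = ((-2 + 2*j + 3*x) + 2*x) + 1 = (-2 + 2*j + 5*x) + 1 = -1 + 2*j + 5*x)
-16856 - (-36*O(4, s))*0 = -16856 - (-36*(-1 + 2*1 + 5*4))*0 = -16856 - (-36*(-1 + 2 + 20))*0 = -16856 - (-36*21)*0 = -16856 - (-756)*0 = -16856 - 1*0 = -16856 + 0 = -16856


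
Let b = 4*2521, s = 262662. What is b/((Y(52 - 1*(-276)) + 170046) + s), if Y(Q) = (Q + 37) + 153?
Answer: 5042/216613 ≈ 0.023277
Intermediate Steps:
Y(Q) = 190 + Q (Y(Q) = (37 + Q) + 153 = 190 + Q)
b = 10084
b/((Y(52 - 1*(-276)) + 170046) + s) = 10084/(((190 + (52 - 1*(-276))) + 170046) + 262662) = 10084/(((190 + (52 + 276)) + 170046) + 262662) = 10084/(((190 + 328) + 170046) + 262662) = 10084/((518 + 170046) + 262662) = 10084/(170564 + 262662) = 10084/433226 = 10084*(1/433226) = 5042/216613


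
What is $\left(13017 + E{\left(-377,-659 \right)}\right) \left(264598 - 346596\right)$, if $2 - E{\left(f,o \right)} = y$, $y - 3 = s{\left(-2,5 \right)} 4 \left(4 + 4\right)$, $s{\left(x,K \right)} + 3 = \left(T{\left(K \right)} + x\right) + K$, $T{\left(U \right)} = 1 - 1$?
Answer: $-1067285968$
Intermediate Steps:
$T{\left(U \right)} = 0$
$s{\left(x,K \right)} = -3 + K + x$ ($s{\left(x,K \right)} = -3 + \left(\left(0 + x\right) + K\right) = -3 + \left(x + K\right) = -3 + \left(K + x\right) = -3 + K + x$)
$y = 3$ ($y = 3 + \left(-3 + 5 - 2\right) 4 \left(4 + 4\right) = 3 + 0 \cdot 4 \cdot 8 = 3 + 0 \cdot 8 = 3 + 0 = 3$)
$E{\left(f,o \right)} = -1$ ($E{\left(f,o \right)} = 2 - 3 = -1$)
$\left(13017 + E{\left(-377,-659 \right)}\right) \left(264598 - 346596\right) = \left(13017 - 1\right) \left(264598 - 346596\right) = 13016 \left(-81998\right) = -1067285968$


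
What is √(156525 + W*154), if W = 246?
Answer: 3*√21601 ≈ 440.92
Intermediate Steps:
√(156525 + W*154) = √(156525 + 246*154) = √(156525 + 37884) = √194409 = 3*√21601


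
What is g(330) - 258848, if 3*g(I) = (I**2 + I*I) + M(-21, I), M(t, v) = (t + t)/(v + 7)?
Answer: -62765590/337 ≈ -1.8625e+5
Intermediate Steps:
M(t, v) = 2*t/(7 + v) (M(t, v) = (2*t)/(7 + v) = 2*t/(7 + v))
g(I) = -14/(7 + I) + 2*I**2/3 (g(I) = ((I**2 + I*I) + 2*(-21)/(7 + I))/3 = ((I**2 + I**2) - 42/(7 + I))/3 = (2*I**2 - 42/(7 + I))/3 = (-42/(7 + I) + 2*I**2)/3 = -14/(7 + I) + 2*I**2/3)
g(330) - 258848 = 2*(-21 + 330**2*(7 + 330))/(3*(7 + 330)) - 258848 = (2/3)*(-21 + 108900*337)/337 - 258848 = (2/3)*(1/337)*(-21 + 36699300) - 258848 = (2/3)*(1/337)*36699279 - 258848 = 24466186/337 - 258848 = -62765590/337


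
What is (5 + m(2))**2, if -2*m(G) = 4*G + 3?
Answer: 1/4 ≈ 0.25000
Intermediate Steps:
m(G) = -3/2 - 2*G (m(G) = -(4*G + 3)/2 = -(3 + 4*G)/2 = -3/2 - 2*G)
(5 + m(2))**2 = (5 + (-3/2 - 2*2))**2 = (5 + (-3/2 - 4))**2 = (5 - 11/2)**2 = (-1/2)**2 = 1/4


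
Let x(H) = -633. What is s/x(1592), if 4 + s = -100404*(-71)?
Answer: -7128680/633 ≈ -11262.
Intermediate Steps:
s = 7128680 (s = -4 - 100404*(-71) = -4 + 7128684 = 7128680)
s/x(1592) = 7128680/(-633) = 7128680*(-1/633) = -7128680/633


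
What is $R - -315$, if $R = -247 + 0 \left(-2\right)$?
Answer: $68$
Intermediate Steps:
$R = -247$ ($R = -247 + 0 = -247$)
$R - -315 = -247 - -315 = -247 + 315 = 68$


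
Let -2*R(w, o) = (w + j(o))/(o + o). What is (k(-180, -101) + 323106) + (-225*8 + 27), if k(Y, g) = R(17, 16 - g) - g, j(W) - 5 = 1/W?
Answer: 17600437529/54756 ≈ 3.2143e+5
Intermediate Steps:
j(W) = 5 + 1/W
R(w, o) = -(5 + w + 1/o)/(4*o) (R(w, o) = -(w + (5 + 1/o))/(2*(o + o)) = -(5 + w + 1/o)/(2*(2*o)) = -(5 + w + 1/o)*1/(2*o)/2 = -(5 + w + 1/o)/(4*o))
k(Y, g) = -g + (-353 + 22*g)/(4*(16 - g)**2) (k(Y, g) = (-1 - (16 - g)*(5 + 17))/(4*(16 - g)**2) - g = (-1 - 1*(16 - g)*22)/(4*(16 - g)**2) - g = (-1 + (-352 + 22*g))/(4*(16 - g)**2) - g = (-353 + 22*g)/(4*(16 - g)**2) - g = -g + (-353 + 22*g)/(4*(16 - g)**2))
(k(-180, -101) + 323106) + (-225*8 + 27) = ((-353 + 22*(-101) - 4*(-101)*(-16 - 101)**2)/(4*(-16 - 101)**2) + 323106) + (-225*8 + 27) = ((1/4)*(-353 - 2222 - 4*(-101)*(-117)**2)/(-117)**2 + 323106) + (-1800 + 27) = ((1/4)*(1/13689)*(-353 - 2222 - 4*(-101)*13689) + 323106) - 1773 = ((1/4)*(1/13689)*(-353 - 2222 + 5530356) + 323106) - 1773 = ((1/4)*(1/13689)*5527781 + 323106) - 1773 = (5527781/54756 + 323106) - 1773 = 17697519917/54756 - 1773 = 17600437529/54756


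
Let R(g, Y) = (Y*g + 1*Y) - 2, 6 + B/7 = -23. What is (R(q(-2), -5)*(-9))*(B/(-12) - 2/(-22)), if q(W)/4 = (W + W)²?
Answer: 2202345/44 ≈ 50053.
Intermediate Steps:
B = -203 (B = -42 + 7*(-23) = -42 - 161 = -203)
q(W) = 16*W² (q(W) = 4*(W + W)² = 4*(2*W)² = 4*(4*W²) = 16*W²)
R(g, Y) = -2 + Y + Y*g (R(g, Y) = (Y*g + Y) - 2 = (Y + Y*g) - 2 = -2 + Y + Y*g)
(R(q(-2), -5)*(-9))*(B/(-12) - 2/(-22)) = ((-2 - 5 - 80*(-2)²)*(-9))*(-203/(-12) - 2/(-22)) = ((-2 - 5 - 80*4)*(-9))*(-203*(-1/12) - 2*(-1/22)) = ((-2 - 5 - 5*64)*(-9))*(203/12 + 1/11) = ((-2 - 5 - 320)*(-9))*(2245/132) = -327*(-9)*(2245/132) = 2943*(2245/132) = 2202345/44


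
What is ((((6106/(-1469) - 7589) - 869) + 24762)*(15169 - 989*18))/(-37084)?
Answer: 31522894755/27238198 ≈ 1157.3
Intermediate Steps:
((((6106/(-1469) - 7589) - 869) + 24762)*(15169 - 989*18))/(-37084) = ((((6106*(-1/1469) - 7589) - 869) + 24762)*(15169 - 17802))*(-1/37084) = ((((-6106/1469 - 7589) - 869) + 24762)*(-2633))*(-1/37084) = (((-11154347/1469 - 869) + 24762)*(-2633))*(-1/37084) = ((-12430908/1469 + 24762)*(-2633))*(-1/37084) = ((23944470/1469)*(-2633))*(-1/37084) = -63045789510/1469*(-1/37084) = 31522894755/27238198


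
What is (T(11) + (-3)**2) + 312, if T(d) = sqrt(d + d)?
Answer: 321 + sqrt(22) ≈ 325.69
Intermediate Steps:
T(d) = sqrt(2)*sqrt(d) (T(d) = sqrt(2*d) = sqrt(2)*sqrt(d))
(T(11) + (-3)**2) + 312 = (sqrt(2)*sqrt(11) + (-3)**2) + 312 = (sqrt(22) + 9) + 312 = (9 + sqrt(22)) + 312 = 321 + sqrt(22)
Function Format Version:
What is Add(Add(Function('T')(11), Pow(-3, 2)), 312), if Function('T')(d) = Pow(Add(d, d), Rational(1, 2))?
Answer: Add(321, Pow(22, Rational(1, 2))) ≈ 325.69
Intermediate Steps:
Function('T')(d) = Mul(Pow(2, Rational(1, 2)), Pow(d, Rational(1, 2))) (Function('T')(d) = Pow(Mul(2, d), Rational(1, 2)) = Mul(Pow(2, Rational(1, 2)), Pow(d, Rational(1, 2))))
Add(Add(Function('T')(11), Pow(-3, 2)), 312) = Add(Add(Mul(Pow(2, Rational(1, 2)), Pow(11, Rational(1, 2))), Pow(-3, 2)), 312) = Add(Add(Pow(22, Rational(1, 2)), 9), 312) = Add(Add(9, Pow(22, Rational(1, 2))), 312) = Add(321, Pow(22, Rational(1, 2)))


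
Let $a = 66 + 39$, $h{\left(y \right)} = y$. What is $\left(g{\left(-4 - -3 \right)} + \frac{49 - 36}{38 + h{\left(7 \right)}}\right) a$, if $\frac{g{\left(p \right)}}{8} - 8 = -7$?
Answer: $\frac{2611}{3} \approx 870.33$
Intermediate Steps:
$g{\left(p \right)} = 8$ ($g{\left(p \right)} = 64 + 8 \left(-7\right) = 64 - 56 = 8$)
$a = 105$
$\left(g{\left(-4 - -3 \right)} + \frac{49 - 36}{38 + h{\left(7 \right)}}\right) a = \left(8 + \frac{49 - 36}{38 + 7}\right) 105 = \left(8 + \frac{13}{45}\right) 105 = \frac{373}{45} \cdot 105 = \frac{2611}{3}$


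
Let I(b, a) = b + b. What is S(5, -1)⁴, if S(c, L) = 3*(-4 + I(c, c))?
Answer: 104976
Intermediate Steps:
I(b, a) = 2*b
S(c, L) = -12 + 6*c (S(c, L) = 3*(-4 + 2*c) = -12 + 6*c)
S(5, -1)⁴ = (-12 + 6*5)⁴ = (-12 + 30)⁴ = 18⁴ = 104976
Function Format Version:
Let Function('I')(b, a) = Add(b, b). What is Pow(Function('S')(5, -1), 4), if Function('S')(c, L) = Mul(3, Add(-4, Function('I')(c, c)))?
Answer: 104976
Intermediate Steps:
Function('I')(b, a) = Mul(2, b)
Function('S')(c, L) = Add(-12, Mul(6, c)) (Function('S')(c, L) = Mul(3, Add(-4, Mul(2, c))) = Add(-12, Mul(6, c)))
Pow(Function('S')(5, -1), 4) = Pow(Add(-12, Mul(6, 5)), 4) = Pow(Add(-12, 30), 4) = Pow(18, 4) = 104976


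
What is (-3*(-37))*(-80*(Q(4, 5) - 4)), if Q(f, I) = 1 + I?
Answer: -17760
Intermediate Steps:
(-3*(-37))*(-80*(Q(4, 5) - 4)) = (-3*(-37))*(-80*((1 + 5) - 4)) = 111*(-80*(6 - 4)) = 111*(-80*2) = 111*(-20*8) = 111*(-160) = -17760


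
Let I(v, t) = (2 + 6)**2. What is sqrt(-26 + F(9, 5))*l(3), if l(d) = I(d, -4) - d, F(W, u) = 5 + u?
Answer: 244*I ≈ 244.0*I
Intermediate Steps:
I(v, t) = 64 (I(v, t) = 8**2 = 64)
l(d) = 64 - d
sqrt(-26 + F(9, 5))*l(3) = sqrt(-26 + (5 + 5))*(64 - 1*3) = sqrt(-26 + 10)*(64 - 3) = sqrt(-16)*61 = (4*I)*61 = 244*I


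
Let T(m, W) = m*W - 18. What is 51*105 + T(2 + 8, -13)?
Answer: 5207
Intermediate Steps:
T(m, W) = -18 + W*m (T(m, W) = W*m - 18 = -18 + W*m)
51*105 + T(2 + 8, -13) = 51*105 + (-18 - 13*(2 + 8)) = 5355 + (-18 - 13*10) = 5355 + (-18 - 130) = 5355 - 148 = 5207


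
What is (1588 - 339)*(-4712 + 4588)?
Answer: -154876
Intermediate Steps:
(1588 - 339)*(-4712 + 4588) = 1249*(-124) = -154876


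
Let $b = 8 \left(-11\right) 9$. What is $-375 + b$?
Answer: $-1167$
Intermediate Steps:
$b = -792$ ($b = \left(-88\right) 9 = -792$)
$-375 + b = -375 - 792 = -1167$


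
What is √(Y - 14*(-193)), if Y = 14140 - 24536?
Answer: I*√7694 ≈ 87.715*I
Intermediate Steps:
Y = -10396
√(Y - 14*(-193)) = √(-10396 - 14*(-193)) = √(-10396 + 2702) = √(-7694) = I*√7694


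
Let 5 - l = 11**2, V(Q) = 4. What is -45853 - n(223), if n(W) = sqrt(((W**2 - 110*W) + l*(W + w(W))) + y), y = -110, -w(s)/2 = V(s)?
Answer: -45853 - sqrt(149) ≈ -45865.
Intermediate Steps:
w(s) = -8 (w(s) = -2*4 = -8)
l = -116 (l = 5 - 1*11**2 = 5 - 1*121 = 5 - 121 = -116)
n(W) = sqrt(818 + W**2 - 226*W) (n(W) = sqrt(((W**2 - 110*W) - 116*(W - 8)) - 110) = sqrt(((W**2 - 110*W) - 116*(-8 + W)) - 110) = sqrt(((W**2 - 110*W) + (928 - 116*W)) - 110) = sqrt((928 + W**2 - 226*W) - 110) = sqrt(818 + W**2 - 226*W))
-45853 - n(223) = -45853 - sqrt(818 + 223**2 - 226*223) = -45853 - sqrt(818 + 49729 - 50398) = -45853 - sqrt(149)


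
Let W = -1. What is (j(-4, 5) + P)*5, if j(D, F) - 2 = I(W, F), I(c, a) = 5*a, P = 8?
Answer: 175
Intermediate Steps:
j(D, F) = 2 + 5*F
(j(-4, 5) + P)*5 = ((2 + 5*5) + 8)*5 = ((2 + 25) + 8)*5 = (27 + 8)*5 = 35*5 = 175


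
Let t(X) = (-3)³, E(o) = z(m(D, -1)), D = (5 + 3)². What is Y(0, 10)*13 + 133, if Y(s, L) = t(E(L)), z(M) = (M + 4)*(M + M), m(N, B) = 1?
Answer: -218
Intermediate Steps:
D = 64 (D = 8² = 64)
z(M) = 2*M*(4 + M) (z(M) = (4 + M)*(2*M) = 2*M*(4 + M))
E(o) = 10 (E(o) = 2*1*(4 + 1) = 2*1*5 = 10)
t(X) = -27
Y(s, L) = -27
Y(0, 10)*13 + 133 = -27*13 + 133 = -351 + 133 = -218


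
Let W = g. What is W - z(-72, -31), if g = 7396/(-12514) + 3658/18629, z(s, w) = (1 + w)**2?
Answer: -104951489636/116561653 ≈ -900.39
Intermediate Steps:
g = -46001936/116561653 (g = 7396*(-1/12514) + 3658*(1/18629) = -3698/6257 + 3658/18629 = -46001936/116561653 ≈ -0.39466)
W = -46001936/116561653 ≈ -0.39466
W - z(-72, -31) = -46001936/116561653 - (1 - 31)**2 = -46001936/116561653 - 1*(-30)**2 = -46001936/116561653 - 1*900 = -46001936/116561653 - 900 = -104951489636/116561653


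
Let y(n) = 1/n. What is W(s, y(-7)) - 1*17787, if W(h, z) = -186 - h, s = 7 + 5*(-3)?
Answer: -17965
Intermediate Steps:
s = -8 (s = 7 - 15 = -8)
W(s, y(-7)) - 1*17787 = (-186 - 1*(-8)) - 1*17787 = (-186 + 8) - 17787 = -178 - 17787 = -17965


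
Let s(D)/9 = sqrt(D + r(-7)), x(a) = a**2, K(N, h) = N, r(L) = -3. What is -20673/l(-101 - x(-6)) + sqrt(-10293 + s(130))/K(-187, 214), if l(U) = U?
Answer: 20673/137 - sqrt(-10293 + 9*sqrt(127))/187 ≈ 150.9 - 0.53986*I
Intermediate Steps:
s(D) = 9*sqrt(-3 + D) (s(D) = 9*sqrt(D - 3) = 9*sqrt(-3 + D))
-20673/l(-101 - x(-6)) + sqrt(-10293 + s(130))/K(-187, 214) = -20673/(-101 - 1*(-6)**2) + sqrt(-10293 + 9*sqrt(-3 + 130))/(-187) = -20673/(-101 - 1*36) + sqrt(-10293 + 9*sqrt(127))*(-1/187) = -20673/(-101 - 36) - sqrt(-10293 + 9*sqrt(127))/187 = -20673/(-137) - sqrt(-10293 + 9*sqrt(127))/187 = -20673*(-1/137) - sqrt(-10293 + 9*sqrt(127))/187 = 20673/137 - sqrt(-10293 + 9*sqrt(127))/187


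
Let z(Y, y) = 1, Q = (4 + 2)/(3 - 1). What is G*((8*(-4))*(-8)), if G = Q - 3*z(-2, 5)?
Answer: 0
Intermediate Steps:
Q = 3 (Q = 6/2 = 6*(1/2) = 3)
G = 0 (G = 3 - 3*1 = 3 - 3 = 0)
G*((8*(-4))*(-8)) = 0*((8*(-4))*(-8)) = 0*(-32*(-8)) = 0*256 = 0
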